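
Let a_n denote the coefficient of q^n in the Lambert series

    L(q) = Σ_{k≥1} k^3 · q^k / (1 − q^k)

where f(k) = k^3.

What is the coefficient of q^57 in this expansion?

a_57 = 192080

q^57  k|57↦f(k): 1:1 3:27 19:6859 57:185193  a_57=192080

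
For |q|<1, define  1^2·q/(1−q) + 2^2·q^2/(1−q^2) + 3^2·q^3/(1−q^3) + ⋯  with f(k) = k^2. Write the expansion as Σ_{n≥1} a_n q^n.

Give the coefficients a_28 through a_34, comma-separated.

1050, 842, 1300, 962, 1365, 1220, 1450

q^28  k|28↦f(k): 1:1 2:4 4:16 7:49 14:196 28:784  a_28=1050
n=29: 1·29 29·1  f→[1+841]=842
q^30  k|30↦f(k): 30:900 15:225 10:100 6:36 5:25 3:9 2:4 1:1  a_30=1300
d|31:{1,31}  Σf=1+961=962
[q^32] f(1)=1,f(2)=4,f(4)=16,f(8)=64,f(16)=256,f(32)=1024 ⇒ 1365
d|33:{1,3,11,33}  Σf=1+9+121+1089=1220
d|34:{1,2,17,34}  Σf=1+4+289+1156=1450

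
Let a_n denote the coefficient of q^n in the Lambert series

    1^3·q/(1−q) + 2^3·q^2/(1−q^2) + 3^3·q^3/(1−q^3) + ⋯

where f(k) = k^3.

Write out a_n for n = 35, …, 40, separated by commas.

43344, 55261, 50654, 61740, 61544, 73710

q^35  k|35↦f(k): 35:42875 7:343 5:125 1:1  a_35=43344
d|36:{1,2,3,4,6,9,12,18,36}  Σf=1+8+27+64+216+729+1728+5832+46656=55261
d|37:{37,1}  Σf=50653+1=50654
[q^38] f(38)=54872,f(19)=6859,f(2)=8,f(1)=1 ⇒ 61740
[q^39] f(39)=59319,f(13)=2197,f(3)=27,f(1)=1 ⇒ 61544
d|40:{40,20,10,8,5,4,2,1}  Σf=64000+8000+1000+512+125+64+8+1=73710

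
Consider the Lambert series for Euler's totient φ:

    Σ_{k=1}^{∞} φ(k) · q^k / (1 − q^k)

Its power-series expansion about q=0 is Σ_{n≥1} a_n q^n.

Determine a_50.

q^50  k|50↦φ(k): 1:1 2:1 5:4 10:4 25:20 50:20  a_50=50

a_50 = 50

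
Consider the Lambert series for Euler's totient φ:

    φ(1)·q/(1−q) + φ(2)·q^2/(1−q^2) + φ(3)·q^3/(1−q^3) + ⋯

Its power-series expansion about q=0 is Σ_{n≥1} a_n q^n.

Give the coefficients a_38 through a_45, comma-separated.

[q^38] φ(1)=1,φ(2)=1,φ(19)=18,φ(38)=18 ⇒ 38
q^39  k|39↦φ(k): 1:1 3:2 13:12 39:24  a_39=39
[q^40] φ(40)=16,φ(20)=8,φ(10)=4,φ(8)=4,φ(5)=4,φ(4)=2,φ(2)=1,φ(1)=1 ⇒ 40
[q^41] φ(1)=1,φ(41)=40 ⇒ 41
n=42: 1·42 2·21 3·14 6·7 7·6 14·3 21·2 42·1  φ→[1+1+2+2+6+6+12+12]=42
[q^43] φ(1)=1,φ(43)=42 ⇒ 43
[q^44] φ(44)=20,φ(22)=10,φ(11)=10,φ(4)=2,φ(2)=1,φ(1)=1 ⇒ 44
n=45: 1·45 3·15 5·9 9·5 15·3 45·1  φ→[1+2+4+6+8+24]=45

38, 39, 40, 41, 42, 43, 44, 45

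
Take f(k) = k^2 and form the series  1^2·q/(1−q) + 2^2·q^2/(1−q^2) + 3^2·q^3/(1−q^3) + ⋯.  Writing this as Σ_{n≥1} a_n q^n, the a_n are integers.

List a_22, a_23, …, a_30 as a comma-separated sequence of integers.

610, 530, 850, 651, 850, 820, 1050, 842, 1300

[q^22] f(1)=1,f(2)=4,f(11)=121,f(22)=484 ⇒ 610
d|23:{1,23}  Σf=1+529=530
q^24  k|24↦f(k): 1:1 2:4 3:9 4:16 6:36 8:64 12:144 24:576  a_24=850
q^25  k|25↦f(k): 1:1 5:25 25:625  a_25=651
[q^26] f(26)=676,f(13)=169,f(2)=4,f(1)=1 ⇒ 850
[q^27] f(1)=1,f(3)=9,f(9)=81,f(27)=729 ⇒ 820
[q^28] f(1)=1,f(2)=4,f(4)=16,f(7)=49,f(14)=196,f(28)=784 ⇒ 1050
q^29  k|29↦f(k): 1:1 29:841  a_29=842
n=30: 30·1 15·2 10·3 6·5 5·6 3·10 2·15 1·30  f→[900+225+100+36+25+9+4+1]=1300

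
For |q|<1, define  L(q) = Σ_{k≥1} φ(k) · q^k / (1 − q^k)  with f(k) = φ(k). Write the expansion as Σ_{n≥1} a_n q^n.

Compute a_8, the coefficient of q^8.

q^8  k|8↦φ(k): 1:1 2:1 4:2 8:4  a_8=8

a_8 = 8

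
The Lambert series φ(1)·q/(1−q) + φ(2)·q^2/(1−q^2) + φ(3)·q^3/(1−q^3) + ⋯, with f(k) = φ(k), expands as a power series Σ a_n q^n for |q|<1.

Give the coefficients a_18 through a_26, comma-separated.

q^18  k|18↦φ(k): 18:6 9:6 6:2 3:2 2:1 1:1  a_18=18
[q^19] φ(1)=1,φ(19)=18 ⇒ 19
q^20  k|20↦φ(k): 20:8 10:4 5:4 4:2 2:1 1:1  a_20=20
n=21: 21·1 7·3 3·7 1·21  φ→[12+6+2+1]=21
[q^22] φ(22)=10,φ(11)=10,φ(2)=1,φ(1)=1 ⇒ 22
[q^23] φ(1)=1,φ(23)=22 ⇒ 23
d|24:{1,2,3,4,6,8,12,24}  Σφ=1+1+2+2+2+4+4+8=24
n=25: 1·25 5·5 25·1  φ→[1+4+20]=25
n=26: 1·26 2·13 13·2 26·1  φ→[1+1+12+12]=26

18, 19, 20, 21, 22, 23, 24, 25, 26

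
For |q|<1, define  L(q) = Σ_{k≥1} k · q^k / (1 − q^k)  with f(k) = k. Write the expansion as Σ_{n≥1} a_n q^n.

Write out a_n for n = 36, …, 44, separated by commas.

91, 38, 60, 56, 90, 42, 96, 44, 84

n=36: 36·1 18·2 12·3 9·4 6·6 4·9 3·12 2·18 1·36  f→[36+18+12+9+6+4+3+2+1]=91
d|37:{37,1}  Σf=37+1=38
d|38:{1,2,19,38}  Σf=1+2+19+38=60
q^39  k|39↦f(k): 1:1 3:3 13:13 39:39  a_39=56
q^40  k|40↦f(k): 1:1 2:2 4:4 5:5 8:8 10:10 20:20 40:40  a_40=90
q^41  k|41↦f(k): 1:1 41:41  a_41=42
d|42:{42,21,14,7,6,3,2,1}  Σf=42+21+14+7+6+3+2+1=96
d|43:{43,1}  Σf=43+1=44
d|44:{1,2,4,11,22,44}  Σf=1+2+4+11+22+44=84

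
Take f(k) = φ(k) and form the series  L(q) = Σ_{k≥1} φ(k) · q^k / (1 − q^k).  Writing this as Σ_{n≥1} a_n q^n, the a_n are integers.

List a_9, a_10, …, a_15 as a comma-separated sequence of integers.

n=9: 9·1 3·3 1·9  φ→[6+2+1]=9
d|10:{10,5,2,1}  Σφ=4+4+1+1=10
d|11:{1,11}  Σφ=1+10=11
q^12  k|12↦φ(k): 1:1 2:1 3:2 4:2 6:2 12:4  a_12=12
n=13: 1·13 13·1  φ→[1+12]=13
n=14: 1·14 2·7 7·2 14·1  φ→[1+1+6+6]=14
n=15: 15·1 5·3 3·5 1·15  φ→[8+4+2+1]=15

9, 10, 11, 12, 13, 14, 15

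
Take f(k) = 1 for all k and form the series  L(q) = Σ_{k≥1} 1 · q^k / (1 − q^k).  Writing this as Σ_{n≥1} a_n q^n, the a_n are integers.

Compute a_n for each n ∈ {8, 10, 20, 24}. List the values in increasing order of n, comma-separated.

q^8  k|8↦f(k): 1:1 2:1 4:1 8:1  a_8=4
[q^10] f(10)=1,f(5)=1,f(2)=1,f(1)=1 ⇒ 4
d|20:{1,2,4,5,10,20}  Σf=1+1+1+1+1+1=6
n=24: 24·1 12·2 8·3 6·4 4·6 3·8 2·12 1·24  f→[1+1+1+1+1+1+1+1]=8

4, 4, 6, 8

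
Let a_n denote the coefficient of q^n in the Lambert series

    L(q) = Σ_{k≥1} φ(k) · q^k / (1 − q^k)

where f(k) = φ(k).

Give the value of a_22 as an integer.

n=22: 22·1 11·2 2·11 1·22  φ→[10+10+1+1]=22

a_22 = 22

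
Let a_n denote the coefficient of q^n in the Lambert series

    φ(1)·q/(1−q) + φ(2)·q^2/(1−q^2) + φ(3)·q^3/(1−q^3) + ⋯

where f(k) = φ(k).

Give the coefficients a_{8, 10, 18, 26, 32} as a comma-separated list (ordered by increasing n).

q^8  k|8↦φ(k): 8:4 4:2 2:1 1:1  a_8=8
q^10  k|10↦φ(k): 10:4 5:4 2:1 1:1  a_10=10
q^18  k|18↦φ(k): 18:6 9:6 6:2 3:2 2:1 1:1  a_18=18
n=26: 1·26 2·13 13·2 26·1  φ→[1+1+12+12]=26
[q^32] φ(32)=16,φ(16)=8,φ(8)=4,φ(4)=2,φ(2)=1,φ(1)=1 ⇒ 32

8, 10, 18, 26, 32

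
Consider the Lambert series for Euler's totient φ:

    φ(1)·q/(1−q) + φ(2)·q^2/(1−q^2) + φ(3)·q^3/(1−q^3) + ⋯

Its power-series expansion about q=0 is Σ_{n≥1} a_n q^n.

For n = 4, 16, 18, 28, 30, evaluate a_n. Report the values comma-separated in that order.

q^4  k|4↦φ(k): 1:1 2:1 4:2  a_4=4
[q^16] φ(16)=8,φ(8)=4,φ(4)=2,φ(2)=1,φ(1)=1 ⇒ 16
n=18: 1·18 2·9 3·6 6·3 9·2 18·1  φ→[1+1+2+2+6+6]=18
n=28: 28·1 14·2 7·4 4·7 2·14 1·28  φ→[12+6+6+2+1+1]=28
[q^30] φ(30)=8,φ(15)=8,φ(10)=4,φ(6)=2,φ(5)=4,φ(3)=2,φ(2)=1,φ(1)=1 ⇒ 30

4, 16, 18, 28, 30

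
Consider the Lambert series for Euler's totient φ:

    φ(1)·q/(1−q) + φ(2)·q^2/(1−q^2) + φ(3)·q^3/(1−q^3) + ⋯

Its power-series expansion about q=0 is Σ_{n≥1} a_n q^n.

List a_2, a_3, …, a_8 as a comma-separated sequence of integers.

d|2:{2,1}  Σφ=1+1=2
d|3:{1,3}  Σφ=1+2=3
d|4:{4,2,1}  Σφ=2+1+1=4
[q^5] φ(5)=4,φ(1)=1 ⇒ 5
n=6: 1·6 2·3 3·2 6·1  φ→[1+1+2+2]=6
d|7:{1,7}  Σφ=1+6=7
d|8:{8,4,2,1}  Σφ=4+2+1+1=8

2, 3, 4, 5, 6, 7, 8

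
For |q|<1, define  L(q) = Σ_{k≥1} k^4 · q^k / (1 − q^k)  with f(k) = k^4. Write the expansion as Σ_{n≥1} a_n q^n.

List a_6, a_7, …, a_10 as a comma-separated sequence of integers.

1394, 2402, 4369, 6643, 10642

q^6  k|6↦f(k): 6:1296 3:81 2:16 1:1  a_6=1394
d|7:{7,1}  Σf=2401+1=2402
q^8  k|8↦f(k): 8:4096 4:256 2:16 1:1  a_8=4369
q^9  k|9↦f(k): 9:6561 3:81 1:1  a_9=6643
d|10:{1,2,5,10}  Σf=1+16+625+10000=10642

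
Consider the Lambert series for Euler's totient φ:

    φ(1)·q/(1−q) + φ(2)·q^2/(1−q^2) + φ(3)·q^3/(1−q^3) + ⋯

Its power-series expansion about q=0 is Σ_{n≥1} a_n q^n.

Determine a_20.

[q^20] φ(20)=8,φ(10)=4,φ(5)=4,φ(4)=2,φ(2)=1,φ(1)=1 ⇒ 20

a_20 = 20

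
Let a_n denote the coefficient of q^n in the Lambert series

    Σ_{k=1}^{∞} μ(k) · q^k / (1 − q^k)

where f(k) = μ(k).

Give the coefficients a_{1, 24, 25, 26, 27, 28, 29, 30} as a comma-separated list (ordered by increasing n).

q^1  k|1↦μ(k): 1:1  a_1=1
n=24: 24·1 12·2 8·3 6·4 4·6 3·8 2·12 1·24  μ→[0+0+0+1+0+(-1)+(-1)+1]=0
n=25: 25·1 5·5 1·25  μ→[0+(-1)+1]=0
d|26:{1,2,13,26}  Σμ=1+(-1)+(-1)+1=0
[q^27] μ(1)=1,μ(3)=-1,μ(9)=0,μ(27)=0 ⇒ 0
[q^28] μ(1)=1,μ(2)=-1,μ(4)=0,μ(7)=-1,μ(14)=1,μ(28)=0 ⇒ 0
n=29: 1·29 29·1  μ→[1+(-1)]=0
[q^30] μ(1)=1,μ(2)=-1,μ(3)=-1,μ(5)=-1,μ(6)=1,μ(10)=1,μ(15)=1,μ(30)=-1 ⇒ 0

1, 0, 0, 0, 0, 0, 0, 0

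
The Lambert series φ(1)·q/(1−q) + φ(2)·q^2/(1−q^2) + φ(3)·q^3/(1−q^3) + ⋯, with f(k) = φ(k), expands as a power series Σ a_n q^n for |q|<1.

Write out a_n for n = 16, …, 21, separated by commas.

n=16: 16·1 8·2 4·4 2·8 1·16  φ→[8+4+2+1+1]=16
[q^17] φ(1)=1,φ(17)=16 ⇒ 17
d|18:{18,9,6,3,2,1}  Σφ=6+6+2+2+1+1=18
[q^19] φ(1)=1,φ(19)=18 ⇒ 19
[q^20] φ(20)=8,φ(10)=4,φ(5)=4,φ(4)=2,φ(2)=1,φ(1)=1 ⇒ 20
q^21  k|21↦φ(k): 21:12 7:6 3:2 1:1  a_21=21

16, 17, 18, 19, 20, 21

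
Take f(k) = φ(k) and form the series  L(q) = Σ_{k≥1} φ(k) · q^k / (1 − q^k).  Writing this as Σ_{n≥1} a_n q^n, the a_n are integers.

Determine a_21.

d|21:{21,7,3,1}  Σφ=12+6+2+1=21

a_21 = 21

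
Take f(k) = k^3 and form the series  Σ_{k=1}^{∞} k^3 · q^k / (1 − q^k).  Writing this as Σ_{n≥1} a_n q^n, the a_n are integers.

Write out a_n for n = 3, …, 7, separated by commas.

q^3  k|3↦f(k): 3:27 1:1  a_3=28
q^4  k|4↦f(k): 1:1 2:8 4:64  a_4=73
d|5:{1,5}  Σf=1+125=126
n=6: 6·1 3·2 2·3 1·6  f→[216+27+8+1]=252
n=7: 1·7 7·1  f→[1+343]=344

28, 73, 126, 252, 344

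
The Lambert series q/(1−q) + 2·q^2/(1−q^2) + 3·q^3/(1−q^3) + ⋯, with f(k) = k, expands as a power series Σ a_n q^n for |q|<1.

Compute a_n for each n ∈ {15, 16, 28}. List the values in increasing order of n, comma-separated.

n=15: 15·1 5·3 3·5 1·15  f→[15+5+3+1]=24
[q^16] f(1)=1,f(2)=2,f(4)=4,f(8)=8,f(16)=16 ⇒ 31
q^28  k|28↦f(k): 28:28 14:14 7:7 4:4 2:2 1:1  a_28=56

24, 31, 56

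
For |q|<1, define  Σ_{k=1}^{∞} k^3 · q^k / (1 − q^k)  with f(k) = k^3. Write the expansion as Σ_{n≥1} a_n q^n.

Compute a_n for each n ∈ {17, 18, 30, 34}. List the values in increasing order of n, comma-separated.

d|17:{1,17}  Σf=1+4913=4914
q^18  k|18↦f(k): 18:5832 9:729 6:216 3:27 2:8 1:1  a_18=6813
d|30:{1,2,3,5,6,10,15,30}  Σf=1+8+27+125+216+1000+3375+27000=31752
n=34: 34·1 17·2 2·17 1·34  f→[39304+4913+8+1]=44226

4914, 6813, 31752, 44226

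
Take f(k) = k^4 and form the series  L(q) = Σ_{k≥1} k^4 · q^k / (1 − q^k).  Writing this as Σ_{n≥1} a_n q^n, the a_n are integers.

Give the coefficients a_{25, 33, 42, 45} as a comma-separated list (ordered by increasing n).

391251, 1200644, 3348388, 4158518

q^25  k|25↦f(k): 1:1 5:625 25:390625  a_25=391251
n=33: 1·33 3·11 11·3 33·1  f→[1+81+14641+1185921]=1200644
[q^42] f(42)=3111696,f(21)=194481,f(14)=38416,f(7)=2401,f(6)=1296,f(3)=81,f(2)=16,f(1)=1 ⇒ 3348388
[q^45] f(1)=1,f(3)=81,f(5)=625,f(9)=6561,f(15)=50625,f(45)=4100625 ⇒ 4158518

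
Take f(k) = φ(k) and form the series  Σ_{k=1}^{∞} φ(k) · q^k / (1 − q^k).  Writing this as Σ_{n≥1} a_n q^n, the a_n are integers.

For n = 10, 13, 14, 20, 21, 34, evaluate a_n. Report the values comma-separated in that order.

q^10  k|10↦φ(k): 10:4 5:4 2:1 1:1  a_10=10
d|13:{13,1}  Σφ=12+1=13
q^14  k|14↦φ(k): 1:1 2:1 7:6 14:6  a_14=14
d|20:{20,10,5,4,2,1}  Σφ=8+4+4+2+1+1=20
[q^21] φ(1)=1,φ(3)=2,φ(7)=6,φ(21)=12 ⇒ 21
d|34:{34,17,2,1}  Σφ=16+16+1+1=34

10, 13, 14, 20, 21, 34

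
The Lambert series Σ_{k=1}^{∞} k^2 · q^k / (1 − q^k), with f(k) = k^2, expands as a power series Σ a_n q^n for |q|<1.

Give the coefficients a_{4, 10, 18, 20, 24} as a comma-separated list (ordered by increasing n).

21, 130, 455, 546, 850

[q^4] f(4)=16,f(2)=4,f(1)=1 ⇒ 21
q^10  k|10↦f(k): 1:1 2:4 5:25 10:100  a_10=130
q^18  k|18↦f(k): 1:1 2:4 3:9 6:36 9:81 18:324  a_18=455
n=20: 1·20 2·10 4·5 5·4 10·2 20·1  f→[1+4+16+25+100+400]=546
[q^24] f(1)=1,f(2)=4,f(3)=9,f(4)=16,f(6)=36,f(8)=64,f(12)=144,f(24)=576 ⇒ 850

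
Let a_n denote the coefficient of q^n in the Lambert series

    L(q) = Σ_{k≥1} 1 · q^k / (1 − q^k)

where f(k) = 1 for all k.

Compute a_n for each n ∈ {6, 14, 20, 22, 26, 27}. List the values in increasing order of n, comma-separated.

q^6  k|6↦f(k): 1:1 2:1 3:1 6:1  a_6=4
q^14  k|14↦f(k): 1:1 2:1 7:1 14:1  a_14=4
q^20  k|20↦f(k): 1:1 2:1 4:1 5:1 10:1 20:1  a_20=6
d|22:{1,2,11,22}  Σf=1+1+1+1=4
n=26: 26·1 13·2 2·13 1·26  f→[1+1+1+1]=4
[q^27] f(1)=1,f(3)=1,f(9)=1,f(27)=1 ⇒ 4

4, 4, 6, 4, 4, 4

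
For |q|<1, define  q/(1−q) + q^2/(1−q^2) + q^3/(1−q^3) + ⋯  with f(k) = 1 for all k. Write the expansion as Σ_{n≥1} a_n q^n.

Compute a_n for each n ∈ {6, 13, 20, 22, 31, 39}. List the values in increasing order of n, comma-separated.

4, 2, 6, 4, 2, 4

n=6: 1·6 2·3 3·2 6·1  f→[1+1+1+1]=4
q^13  k|13↦f(k): 1:1 13:1  a_13=2
[q^20] f(1)=1,f(2)=1,f(4)=1,f(5)=1,f(10)=1,f(20)=1 ⇒ 6
n=22: 22·1 11·2 2·11 1·22  f→[1+1+1+1]=4
[q^31] f(31)=1,f(1)=1 ⇒ 2
n=39: 1·39 3·13 13·3 39·1  f→[1+1+1+1]=4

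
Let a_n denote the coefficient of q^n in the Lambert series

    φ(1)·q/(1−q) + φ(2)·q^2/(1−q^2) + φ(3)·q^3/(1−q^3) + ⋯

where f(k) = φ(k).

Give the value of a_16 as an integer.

q^16  k|16↦φ(k): 1:1 2:1 4:2 8:4 16:8  a_16=16

a_16 = 16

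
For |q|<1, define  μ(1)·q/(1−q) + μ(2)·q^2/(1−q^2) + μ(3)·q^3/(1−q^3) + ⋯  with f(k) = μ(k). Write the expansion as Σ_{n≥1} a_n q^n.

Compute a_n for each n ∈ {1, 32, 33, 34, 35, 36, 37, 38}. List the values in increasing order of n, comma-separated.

[q^1] μ(1)=1 ⇒ 1
d|32:{1,2,4,8,16,32}  Σμ=1+(-1)+0+0+0+0=0
d|33:{1,3,11,33}  Σμ=1+(-1)+(-1)+1=0
n=34: 1·34 2·17 17·2 34·1  μ→[1+(-1)+(-1)+1]=0
d|35:{35,7,5,1}  Σμ=1+(-1)+(-1)+1=0
[q^36] μ(1)=1,μ(2)=-1,μ(3)=-1,μ(4)=0,μ(6)=1,μ(9)=0,μ(12)=0,μ(18)=0,μ(36)=0 ⇒ 0
q^37  k|37↦μ(k): 1:1 37:-1  a_37=0
q^38  k|38↦μ(k): 38:1 19:-1 2:-1 1:1  a_38=0

1, 0, 0, 0, 0, 0, 0, 0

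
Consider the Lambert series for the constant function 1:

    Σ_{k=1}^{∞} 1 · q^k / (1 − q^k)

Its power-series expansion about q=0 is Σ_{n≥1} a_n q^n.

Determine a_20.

a_20 = 6

d|20:{20,10,5,4,2,1}  Σf=1+1+1+1+1+1=6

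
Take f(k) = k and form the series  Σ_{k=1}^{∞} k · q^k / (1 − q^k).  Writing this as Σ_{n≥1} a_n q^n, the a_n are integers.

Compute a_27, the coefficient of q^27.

q^27  k|27↦f(k): 27:27 9:9 3:3 1:1  a_27=40

a_27 = 40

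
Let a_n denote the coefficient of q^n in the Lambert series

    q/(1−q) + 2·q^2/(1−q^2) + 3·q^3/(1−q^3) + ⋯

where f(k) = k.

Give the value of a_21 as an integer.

a_21 = 32

[q^21] f(1)=1,f(3)=3,f(7)=7,f(21)=21 ⇒ 32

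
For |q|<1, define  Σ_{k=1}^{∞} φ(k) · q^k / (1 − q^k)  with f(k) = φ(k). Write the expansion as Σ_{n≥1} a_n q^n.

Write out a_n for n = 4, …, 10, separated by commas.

q^4  k|4↦φ(k): 4:2 2:1 1:1  a_4=4
q^5  k|5↦φ(k): 1:1 5:4  a_5=5
[q^6] φ(1)=1,φ(2)=1,φ(3)=2,φ(6)=2 ⇒ 6
[q^7] φ(7)=6,φ(1)=1 ⇒ 7
n=8: 8·1 4·2 2·4 1·8  φ→[4+2+1+1]=8
q^9  k|9↦φ(k): 1:1 3:2 9:6  a_9=9
n=10: 10·1 5·2 2·5 1·10  φ→[4+4+1+1]=10

4, 5, 6, 7, 8, 9, 10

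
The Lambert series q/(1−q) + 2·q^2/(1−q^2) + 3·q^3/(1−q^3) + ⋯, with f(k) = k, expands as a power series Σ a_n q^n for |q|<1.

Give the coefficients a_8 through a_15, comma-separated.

15, 13, 18, 12, 28, 14, 24, 24

q^8  k|8↦f(k): 8:8 4:4 2:2 1:1  a_8=15
[q^9] f(9)=9,f(3)=3,f(1)=1 ⇒ 13
[q^10] f(10)=10,f(5)=5,f(2)=2,f(1)=1 ⇒ 18
d|11:{11,1}  Σf=11+1=12
d|12:{1,2,3,4,6,12}  Σf=1+2+3+4+6+12=28
[q^13] f(13)=13,f(1)=1 ⇒ 14
n=14: 1·14 2·7 7·2 14·1  f→[1+2+7+14]=24
[q^15] f(15)=15,f(5)=5,f(3)=3,f(1)=1 ⇒ 24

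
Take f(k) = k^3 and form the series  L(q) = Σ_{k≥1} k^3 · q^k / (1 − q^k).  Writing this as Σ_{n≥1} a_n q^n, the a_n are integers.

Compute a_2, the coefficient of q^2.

a_2 = 9

n=2: 1·2 2·1  f→[1+8]=9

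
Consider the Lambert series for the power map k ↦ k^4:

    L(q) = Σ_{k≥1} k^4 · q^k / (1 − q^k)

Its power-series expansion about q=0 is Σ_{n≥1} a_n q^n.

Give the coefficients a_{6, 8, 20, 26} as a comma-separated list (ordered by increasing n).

1394, 4369, 170898, 485554

[q^6] f(6)=1296,f(3)=81,f(2)=16,f(1)=1 ⇒ 1394
q^8  k|8↦f(k): 1:1 2:16 4:256 8:4096  a_8=4369
[q^20] f(20)=160000,f(10)=10000,f(5)=625,f(4)=256,f(2)=16,f(1)=1 ⇒ 170898
q^26  k|26↦f(k): 26:456976 13:28561 2:16 1:1  a_26=485554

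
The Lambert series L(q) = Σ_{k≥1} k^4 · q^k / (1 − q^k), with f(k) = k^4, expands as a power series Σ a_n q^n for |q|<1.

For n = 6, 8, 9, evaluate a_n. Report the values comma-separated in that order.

q^6  k|6↦f(k): 1:1 2:16 3:81 6:1296  a_6=1394
d|8:{1,2,4,8}  Σf=1+16+256+4096=4369
[q^9] f(9)=6561,f(3)=81,f(1)=1 ⇒ 6643

1394, 4369, 6643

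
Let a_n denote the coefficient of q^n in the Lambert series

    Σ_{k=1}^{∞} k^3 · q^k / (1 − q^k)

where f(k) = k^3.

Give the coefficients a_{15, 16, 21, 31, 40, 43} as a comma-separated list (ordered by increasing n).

d|15:{15,5,3,1}  Σf=3375+125+27+1=3528
[q^16] f(16)=4096,f(8)=512,f(4)=64,f(2)=8,f(1)=1 ⇒ 4681
q^21  k|21↦f(k): 1:1 3:27 7:343 21:9261  a_21=9632
q^31  k|31↦f(k): 31:29791 1:1  a_31=29792
[q^40] f(40)=64000,f(20)=8000,f(10)=1000,f(8)=512,f(5)=125,f(4)=64,f(2)=8,f(1)=1 ⇒ 73710
n=43: 43·1 1·43  f→[79507+1]=79508

3528, 4681, 9632, 29792, 73710, 79508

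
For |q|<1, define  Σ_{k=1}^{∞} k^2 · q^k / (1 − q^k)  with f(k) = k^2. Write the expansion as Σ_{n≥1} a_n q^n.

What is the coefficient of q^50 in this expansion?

[q^50] f(1)=1,f(2)=4,f(5)=25,f(10)=100,f(25)=625,f(50)=2500 ⇒ 3255

a_50 = 3255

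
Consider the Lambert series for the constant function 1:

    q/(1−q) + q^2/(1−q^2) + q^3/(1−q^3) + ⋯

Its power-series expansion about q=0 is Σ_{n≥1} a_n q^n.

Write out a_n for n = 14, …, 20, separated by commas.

[q^14] f(1)=1,f(2)=1,f(7)=1,f(14)=1 ⇒ 4
[q^15] f(15)=1,f(5)=1,f(3)=1,f(1)=1 ⇒ 4
d|16:{1,2,4,8,16}  Σf=1+1+1+1+1=5
d|17:{17,1}  Σf=1+1=2
q^18  k|18↦f(k): 1:1 2:1 3:1 6:1 9:1 18:1  a_18=6
[q^19] f(1)=1,f(19)=1 ⇒ 2
n=20: 20·1 10·2 5·4 4·5 2·10 1·20  f→[1+1+1+1+1+1]=6

4, 4, 5, 2, 6, 2, 6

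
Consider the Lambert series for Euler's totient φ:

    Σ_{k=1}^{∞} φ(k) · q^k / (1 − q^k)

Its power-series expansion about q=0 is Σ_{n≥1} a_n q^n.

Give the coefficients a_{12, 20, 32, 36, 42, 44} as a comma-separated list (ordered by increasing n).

[q^12] φ(1)=1,φ(2)=1,φ(3)=2,φ(4)=2,φ(6)=2,φ(12)=4 ⇒ 12
q^20  k|20↦φ(k): 20:8 10:4 5:4 4:2 2:1 1:1  a_20=20
n=32: 32·1 16·2 8·4 4·8 2·16 1·32  φ→[16+8+4+2+1+1]=32
d|36:{1,2,3,4,6,9,12,18,36}  Σφ=1+1+2+2+2+6+4+6+12=36
n=42: 42·1 21·2 14·3 7·6 6·7 3·14 2·21 1·42  φ→[12+12+6+6+2+2+1+1]=42
[q^44] φ(1)=1,φ(2)=1,φ(4)=2,φ(11)=10,φ(22)=10,φ(44)=20 ⇒ 44

12, 20, 32, 36, 42, 44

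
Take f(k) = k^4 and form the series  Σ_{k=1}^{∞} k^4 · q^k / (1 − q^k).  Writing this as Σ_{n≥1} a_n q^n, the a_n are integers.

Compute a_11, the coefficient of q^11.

a_11 = 14642

n=11: 1·11 11·1  f→[1+14641]=14642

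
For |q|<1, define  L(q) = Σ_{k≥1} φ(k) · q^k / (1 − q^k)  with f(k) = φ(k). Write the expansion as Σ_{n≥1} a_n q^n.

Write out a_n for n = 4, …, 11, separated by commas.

q^4  k|4↦φ(k): 4:2 2:1 1:1  a_4=4
[q^5] φ(1)=1,φ(5)=4 ⇒ 5
q^6  k|6↦φ(k): 1:1 2:1 3:2 6:2  a_6=6
q^7  k|7↦φ(k): 7:6 1:1  a_7=7
d|8:{1,2,4,8}  Σφ=1+1+2+4=8
q^9  k|9↦φ(k): 9:6 3:2 1:1  a_9=9
d|10:{1,2,5,10}  Σφ=1+1+4+4=10
[q^11] φ(1)=1,φ(11)=10 ⇒ 11

4, 5, 6, 7, 8, 9, 10, 11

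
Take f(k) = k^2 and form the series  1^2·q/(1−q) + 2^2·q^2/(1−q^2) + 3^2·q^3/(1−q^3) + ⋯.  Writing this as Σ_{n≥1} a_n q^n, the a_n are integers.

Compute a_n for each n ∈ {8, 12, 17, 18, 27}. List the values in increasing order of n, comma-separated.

85, 210, 290, 455, 820

n=8: 8·1 4·2 2·4 1·8  f→[64+16+4+1]=85
q^12  k|12↦f(k): 12:144 6:36 4:16 3:9 2:4 1:1  a_12=210
[q^17] f(1)=1,f(17)=289 ⇒ 290
n=18: 1·18 2·9 3·6 6·3 9·2 18·1  f→[1+4+9+36+81+324]=455
n=27: 27·1 9·3 3·9 1·27  f→[729+81+9+1]=820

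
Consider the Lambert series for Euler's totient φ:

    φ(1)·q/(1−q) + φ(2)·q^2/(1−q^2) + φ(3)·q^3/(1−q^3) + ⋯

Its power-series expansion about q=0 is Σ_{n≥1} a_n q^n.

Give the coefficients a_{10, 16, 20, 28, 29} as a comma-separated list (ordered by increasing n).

d|10:{1,2,5,10}  Σφ=1+1+4+4=10
d|16:{16,8,4,2,1}  Σφ=8+4+2+1+1=16
n=20: 1·20 2·10 4·5 5·4 10·2 20·1  φ→[1+1+2+4+4+8]=20
[q^28] φ(1)=1,φ(2)=1,φ(4)=2,φ(7)=6,φ(14)=6,φ(28)=12 ⇒ 28
[q^29] φ(29)=28,φ(1)=1 ⇒ 29

10, 16, 20, 28, 29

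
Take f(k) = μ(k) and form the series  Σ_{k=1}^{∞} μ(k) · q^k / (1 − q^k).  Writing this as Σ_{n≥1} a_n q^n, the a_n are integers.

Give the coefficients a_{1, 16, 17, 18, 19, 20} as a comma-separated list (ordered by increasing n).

n=1: 1·1  μ→[1]=1
n=16: 16·1 8·2 4·4 2·8 1·16  μ→[0+0+0+(-1)+1]=0
d|17:{1,17}  Σμ=1+(-1)=0
q^18  k|18↦μ(k): 1:1 2:-1 3:-1 6:1 9:0 18:0  a_18=0
q^19  k|19↦μ(k): 19:-1 1:1  a_19=0
d|20:{1,2,4,5,10,20}  Σμ=1+(-1)+0+(-1)+1+0=0

1, 0, 0, 0, 0, 0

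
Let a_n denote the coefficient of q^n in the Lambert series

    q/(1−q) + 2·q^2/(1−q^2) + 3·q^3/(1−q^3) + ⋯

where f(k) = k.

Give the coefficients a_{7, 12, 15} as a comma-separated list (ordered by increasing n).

n=7: 7·1 1·7  f→[7+1]=8
n=12: 12·1 6·2 4·3 3·4 2·6 1·12  f→[12+6+4+3+2+1]=28
q^15  k|15↦f(k): 15:15 5:5 3:3 1:1  a_15=24

8, 28, 24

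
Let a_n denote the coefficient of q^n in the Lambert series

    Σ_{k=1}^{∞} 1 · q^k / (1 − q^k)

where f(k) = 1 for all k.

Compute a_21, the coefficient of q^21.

a_21 = 4

[q^21] f(1)=1,f(3)=1,f(7)=1,f(21)=1 ⇒ 4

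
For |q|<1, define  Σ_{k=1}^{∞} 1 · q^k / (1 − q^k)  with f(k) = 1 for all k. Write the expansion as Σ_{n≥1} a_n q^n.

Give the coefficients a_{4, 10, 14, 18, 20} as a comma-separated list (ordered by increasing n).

3, 4, 4, 6, 6

[q^4] f(4)=1,f(2)=1,f(1)=1 ⇒ 3
n=10: 1·10 2·5 5·2 10·1  f→[1+1+1+1]=4
d|14:{1,2,7,14}  Σf=1+1+1+1=4
[q^18] f(18)=1,f(9)=1,f(6)=1,f(3)=1,f(2)=1,f(1)=1 ⇒ 6
d|20:{1,2,4,5,10,20}  Σf=1+1+1+1+1+1=6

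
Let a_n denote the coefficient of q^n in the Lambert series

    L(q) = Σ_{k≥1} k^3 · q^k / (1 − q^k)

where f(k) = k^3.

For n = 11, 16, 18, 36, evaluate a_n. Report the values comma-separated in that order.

n=11: 1·11 11·1  f→[1+1331]=1332
n=16: 1·16 2·8 4·4 8·2 16·1  f→[1+8+64+512+4096]=4681
d|18:{1,2,3,6,9,18}  Σf=1+8+27+216+729+5832=6813
[q^36] f(36)=46656,f(18)=5832,f(12)=1728,f(9)=729,f(6)=216,f(4)=64,f(3)=27,f(2)=8,f(1)=1 ⇒ 55261

1332, 4681, 6813, 55261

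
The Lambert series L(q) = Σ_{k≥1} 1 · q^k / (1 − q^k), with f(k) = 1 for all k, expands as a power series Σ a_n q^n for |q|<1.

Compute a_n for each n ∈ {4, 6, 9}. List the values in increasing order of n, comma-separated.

[q^4] f(4)=1,f(2)=1,f(1)=1 ⇒ 3
d|6:{1,2,3,6}  Σf=1+1+1+1=4
n=9: 9·1 3·3 1·9  f→[1+1+1]=3

3, 4, 3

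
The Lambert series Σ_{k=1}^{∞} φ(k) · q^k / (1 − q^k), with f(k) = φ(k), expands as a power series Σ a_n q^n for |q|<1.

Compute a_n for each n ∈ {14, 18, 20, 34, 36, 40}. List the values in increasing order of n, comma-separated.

n=14: 1·14 2·7 7·2 14·1  φ→[1+1+6+6]=14
q^18  k|18↦φ(k): 18:6 9:6 6:2 3:2 2:1 1:1  a_18=18
q^20  k|20↦φ(k): 20:8 10:4 5:4 4:2 2:1 1:1  a_20=20
n=34: 34·1 17·2 2·17 1·34  φ→[16+16+1+1]=34
q^36  k|36↦φ(k): 36:12 18:6 12:4 9:6 6:2 4:2 3:2 2:1 1:1  a_36=36
n=40: 1·40 2·20 4·10 5·8 8·5 10·4 20·2 40·1  φ→[1+1+2+4+4+4+8+16]=40

14, 18, 20, 34, 36, 40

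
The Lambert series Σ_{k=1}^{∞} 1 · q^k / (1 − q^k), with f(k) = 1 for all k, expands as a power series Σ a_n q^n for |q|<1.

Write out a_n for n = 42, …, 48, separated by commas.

8, 2, 6, 6, 4, 2, 10

[q^42] f(42)=1,f(21)=1,f(14)=1,f(7)=1,f(6)=1,f(3)=1,f(2)=1,f(1)=1 ⇒ 8
n=43: 43·1 1·43  f→[1+1]=2
[q^44] f(1)=1,f(2)=1,f(4)=1,f(11)=1,f(22)=1,f(44)=1 ⇒ 6
n=45: 1·45 3·15 5·9 9·5 15·3 45·1  f→[1+1+1+1+1+1]=6
n=46: 46·1 23·2 2·23 1·46  f→[1+1+1+1]=4
d|47:{47,1}  Σf=1+1=2
d|48:{1,2,3,4,6,8,12,16,24,48}  Σf=1+1+1+1+1+1+1+1+1+1=10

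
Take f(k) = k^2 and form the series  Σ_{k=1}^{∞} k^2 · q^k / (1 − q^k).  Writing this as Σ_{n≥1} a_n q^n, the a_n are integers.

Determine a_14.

a_14 = 250

[q^14] f(14)=196,f(7)=49,f(2)=4,f(1)=1 ⇒ 250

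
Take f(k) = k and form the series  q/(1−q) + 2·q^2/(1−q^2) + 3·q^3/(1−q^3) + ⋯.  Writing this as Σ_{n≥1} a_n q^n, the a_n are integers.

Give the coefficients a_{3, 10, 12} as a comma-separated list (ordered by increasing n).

4, 18, 28

[q^3] f(1)=1,f(3)=3 ⇒ 4
q^10  k|10↦f(k): 10:10 5:5 2:2 1:1  a_10=18
q^12  k|12↦f(k): 1:1 2:2 3:3 4:4 6:6 12:12  a_12=28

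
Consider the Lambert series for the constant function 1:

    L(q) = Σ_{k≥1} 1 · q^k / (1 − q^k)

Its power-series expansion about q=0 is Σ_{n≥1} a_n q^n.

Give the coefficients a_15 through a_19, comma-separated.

4, 5, 2, 6, 2

q^15  k|15↦f(k): 15:1 5:1 3:1 1:1  a_15=4
q^16  k|16↦f(k): 16:1 8:1 4:1 2:1 1:1  a_16=5
n=17: 17·1 1·17  f→[1+1]=2
q^18  k|18↦f(k): 18:1 9:1 6:1 3:1 2:1 1:1  a_18=6
d|19:{19,1}  Σf=1+1=2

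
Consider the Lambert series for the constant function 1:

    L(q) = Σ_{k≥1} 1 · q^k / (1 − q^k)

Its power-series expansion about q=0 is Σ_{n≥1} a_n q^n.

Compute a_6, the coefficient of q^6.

a_6 = 4

[q^6] f(6)=1,f(3)=1,f(2)=1,f(1)=1 ⇒ 4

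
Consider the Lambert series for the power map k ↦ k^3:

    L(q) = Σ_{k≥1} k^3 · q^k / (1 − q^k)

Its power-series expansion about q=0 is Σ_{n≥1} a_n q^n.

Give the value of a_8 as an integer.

a_8 = 585

[q^8] f(8)=512,f(4)=64,f(2)=8,f(1)=1 ⇒ 585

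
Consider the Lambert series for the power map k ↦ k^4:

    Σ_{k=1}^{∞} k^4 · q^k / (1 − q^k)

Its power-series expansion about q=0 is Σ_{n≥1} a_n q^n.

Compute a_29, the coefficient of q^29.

a_29 = 707282

d|29:{29,1}  Σf=707281+1=707282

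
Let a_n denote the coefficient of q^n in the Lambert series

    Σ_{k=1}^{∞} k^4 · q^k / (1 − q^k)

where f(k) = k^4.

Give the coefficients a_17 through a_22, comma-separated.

83522, 112931, 130322, 170898, 196964, 248914

[q^17] f(17)=83521,f(1)=1 ⇒ 83522
d|18:{1,2,3,6,9,18}  Σf=1+16+81+1296+6561+104976=112931
q^19  k|19↦f(k): 19:130321 1:1  a_19=130322
q^20  k|20↦f(k): 20:160000 10:10000 5:625 4:256 2:16 1:1  a_20=170898
d|21:{21,7,3,1}  Σf=194481+2401+81+1=196964
d|22:{22,11,2,1}  Σf=234256+14641+16+1=248914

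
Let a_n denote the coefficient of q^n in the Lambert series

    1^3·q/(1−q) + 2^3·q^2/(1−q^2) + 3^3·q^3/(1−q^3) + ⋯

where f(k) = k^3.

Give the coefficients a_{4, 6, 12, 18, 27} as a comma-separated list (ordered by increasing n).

q^4  k|4↦f(k): 4:64 2:8 1:1  a_4=73
d|6:{6,3,2,1}  Σf=216+27+8+1=252
q^12  k|12↦f(k): 1:1 2:8 3:27 4:64 6:216 12:1728  a_12=2044
d|18:{1,2,3,6,9,18}  Σf=1+8+27+216+729+5832=6813
n=27: 27·1 9·3 3·9 1·27  f→[19683+729+27+1]=20440

73, 252, 2044, 6813, 20440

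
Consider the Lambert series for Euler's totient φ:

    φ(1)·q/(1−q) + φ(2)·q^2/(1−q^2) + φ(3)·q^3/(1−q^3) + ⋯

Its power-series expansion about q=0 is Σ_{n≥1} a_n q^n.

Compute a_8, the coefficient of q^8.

[q^8] φ(8)=4,φ(4)=2,φ(2)=1,φ(1)=1 ⇒ 8

a_8 = 8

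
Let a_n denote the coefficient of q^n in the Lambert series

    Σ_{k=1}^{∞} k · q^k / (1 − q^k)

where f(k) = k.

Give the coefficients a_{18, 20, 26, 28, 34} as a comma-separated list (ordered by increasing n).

39, 42, 42, 56, 54

d|18:{1,2,3,6,9,18}  Σf=1+2+3+6+9+18=39
q^20  k|20↦f(k): 20:20 10:10 5:5 4:4 2:2 1:1  a_20=42
d|26:{26,13,2,1}  Σf=26+13+2+1=42
q^28  k|28↦f(k): 28:28 14:14 7:7 4:4 2:2 1:1  a_28=56
d|34:{34,17,2,1}  Σf=34+17+2+1=54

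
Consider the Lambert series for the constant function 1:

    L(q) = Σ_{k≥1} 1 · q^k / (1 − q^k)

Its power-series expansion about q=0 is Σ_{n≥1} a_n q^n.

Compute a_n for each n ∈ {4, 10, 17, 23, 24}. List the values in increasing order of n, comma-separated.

3, 4, 2, 2, 8

q^4  k|4↦f(k): 4:1 2:1 1:1  a_4=3
d|10:{1,2,5,10}  Σf=1+1+1+1=4
q^17  k|17↦f(k): 17:1 1:1  a_17=2
q^23  k|23↦f(k): 23:1 1:1  a_23=2
q^24  k|24↦f(k): 1:1 2:1 3:1 4:1 6:1 8:1 12:1 24:1  a_24=8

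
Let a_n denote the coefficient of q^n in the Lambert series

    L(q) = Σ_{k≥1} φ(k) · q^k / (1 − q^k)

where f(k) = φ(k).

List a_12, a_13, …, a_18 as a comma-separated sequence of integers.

[q^12] φ(1)=1,φ(2)=1,φ(3)=2,φ(4)=2,φ(6)=2,φ(12)=4 ⇒ 12
[q^13] φ(13)=12,φ(1)=1 ⇒ 13
n=14: 14·1 7·2 2·7 1·14  φ→[6+6+1+1]=14
n=15: 1·15 3·5 5·3 15·1  φ→[1+2+4+8]=15
n=16: 16·1 8·2 4·4 2·8 1·16  φ→[8+4+2+1+1]=16
[q^17] φ(1)=1,φ(17)=16 ⇒ 17
d|18:{18,9,6,3,2,1}  Σφ=6+6+2+2+1+1=18

12, 13, 14, 15, 16, 17, 18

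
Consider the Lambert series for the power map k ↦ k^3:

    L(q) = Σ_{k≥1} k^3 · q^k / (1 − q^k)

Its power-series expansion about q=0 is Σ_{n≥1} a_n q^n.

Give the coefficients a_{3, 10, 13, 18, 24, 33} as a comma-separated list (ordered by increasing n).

q^3  k|3↦f(k): 1:1 3:27  a_3=28
d|10:{10,5,2,1}  Σf=1000+125+8+1=1134
n=13: 13·1 1·13  f→[2197+1]=2198
q^18  k|18↦f(k): 1:1 2:8 3:27 6:216 9:729 18:5832  a_18=6813
n=24: 1·24 2·12 3·8 4·6 6·4 8·3 12·2 24·1  f→[1+8+27+64+216+512+1728+13824]=16380
n=33: 1·33 3·11 11·3 33·1  f→[1+27+1331+35937]=37296

28, 1134, 2198, 6813, 16380, 37296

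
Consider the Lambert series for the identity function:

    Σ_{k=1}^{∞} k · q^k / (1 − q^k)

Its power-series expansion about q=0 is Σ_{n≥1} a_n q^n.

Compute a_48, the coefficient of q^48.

a_48 = 124

d|48:{1,2,3,4,6,8,12,16,24,48}  Σf=1+2+3+4+6+8+12+16+24+48=124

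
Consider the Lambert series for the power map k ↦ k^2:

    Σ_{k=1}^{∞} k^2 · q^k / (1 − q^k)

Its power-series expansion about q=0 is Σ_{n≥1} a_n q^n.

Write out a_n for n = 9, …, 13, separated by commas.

d|9:{9,3,1}  Σf=81+9+1=91
d|10:{1,2,5,10}  Σf=1+4+25+100=130
q^11  k|11↦f(k): 1:1 11:121  a_11=122
[q^12] f(1)=1,f(2)=4,f(3)=9,f(4)=16,f(6)=36,f(12)=144 ⇒ 210
d|13:{1,13}  Σf=1+169=170

91, 130, 122, 210, 170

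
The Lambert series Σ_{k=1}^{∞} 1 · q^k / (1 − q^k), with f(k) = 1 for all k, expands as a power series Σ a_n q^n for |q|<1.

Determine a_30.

q^30  k|30↦f(k): 1:1 2:1 3:1 5:1 6:1 10:1 15:1 30:1  a_30=8

a_30 = 8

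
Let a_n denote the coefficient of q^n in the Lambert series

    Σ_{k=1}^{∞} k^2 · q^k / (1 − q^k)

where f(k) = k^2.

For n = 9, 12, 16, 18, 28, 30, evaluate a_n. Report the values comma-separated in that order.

[q^9] f(9)=81,f(3)=9,f(1)=1 ⇒ 91
[q^12] f(1)=1,f(2)=4,f(3)=9,f(4)=16,f(6)=36,f(12)=144 ⇒ 210
d|16:{1,2,4,8,16}  Σf=1+4+16+64+256=341
[q^18] f(1)=1,f(2)=4,f(3)=9,f(6)=36,f(9)=81,f(18)=324 ⇒ 455
q^28  k|28↦f(k): 28:784 14:196 7:49 4:16 2:4 1:1  a_28=1050
n=30: 30·1 15·2 10·3 6·5 5·6 3·10 2·15 1·30  f→[900+225+100+36+25+9+4+1]=1300

91, 210, 341, 455, 1050, 1300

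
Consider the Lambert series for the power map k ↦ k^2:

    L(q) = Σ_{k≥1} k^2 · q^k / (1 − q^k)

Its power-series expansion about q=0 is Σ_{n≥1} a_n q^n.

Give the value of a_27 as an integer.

d|27:{1,3,9,27}  Σf=1+9+81+729=820

a_27 = 820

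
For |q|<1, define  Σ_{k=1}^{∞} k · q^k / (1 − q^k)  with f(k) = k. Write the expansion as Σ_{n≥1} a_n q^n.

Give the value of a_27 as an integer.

a_27 = 40

[q^27] f(27)=27,f(9)=9,f(3)=3,f(1)=1 ⇒ 40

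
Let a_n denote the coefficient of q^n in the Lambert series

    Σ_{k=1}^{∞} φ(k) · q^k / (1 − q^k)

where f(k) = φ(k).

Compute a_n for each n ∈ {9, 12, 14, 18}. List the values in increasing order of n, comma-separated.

q^9  k|9↦φ(k): 1:1 3:2 9:6  a_9=9
n=12: 12·1 6·2 4·3 3·4 2·6 1·12  φ→[4+2+2+2+1+1]=12
d|14:{14,7,2,1}  Σφ=6+6+1+1=14
n=18: 1·18 2·9 3·6 6·3 9·2 18·1  φ→[1+1+2+2+6+6]=18

9, 12, 14, 18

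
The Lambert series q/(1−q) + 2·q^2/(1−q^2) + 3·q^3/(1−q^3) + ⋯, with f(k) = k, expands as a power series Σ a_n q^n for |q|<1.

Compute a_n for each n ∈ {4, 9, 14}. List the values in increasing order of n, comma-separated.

d|4:{4,2,1}  Σf=4+2+1=7
d|9:{9,3,1}  Σf=9+3+1=13
q^14  k|14↦f(k): 1:1 2:2 7:7 14:14  a_14=24

7, 13, 24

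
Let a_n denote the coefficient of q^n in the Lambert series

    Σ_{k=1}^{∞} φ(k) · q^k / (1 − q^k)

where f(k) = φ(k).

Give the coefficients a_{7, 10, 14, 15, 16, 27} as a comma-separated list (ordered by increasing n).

q^7  k|7↦φ(k): 7:6 1:1  a_7=7
[q^10] φ(1)=1,φ(2)=1,φ(5)=4,φ(10)=4 ⇒ 10
d|14:{1,2,7,14}  Σφ=1+1+6+6=14
[q^15] φ(15)=8,φ(5)=4,φ(3)=2,φ(1)=1 ⇒ 15
[q^16] φ(1)=1,φ(2)=1,φ(4)=2,φ(8)=4,φ(16)=8 ⇒ 16
d|27:{27,9,3,1}  Σφ=18+6+2+1=27

7, 10, 14, 15, 16, 27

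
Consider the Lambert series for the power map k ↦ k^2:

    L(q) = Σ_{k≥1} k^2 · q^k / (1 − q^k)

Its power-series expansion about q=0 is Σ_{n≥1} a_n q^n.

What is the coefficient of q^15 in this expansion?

a_15 = 260

n=15: 15·1 5·3 3·5 1·15  f→[225+25+9+1]=260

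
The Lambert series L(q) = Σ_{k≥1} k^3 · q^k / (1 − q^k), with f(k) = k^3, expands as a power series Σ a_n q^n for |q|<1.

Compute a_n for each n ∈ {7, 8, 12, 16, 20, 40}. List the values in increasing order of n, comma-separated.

q^7  k|7↦f(k): 7:343 1:1  a_7=344
q^8  k|8↦f(k): 1:1 2:8 4:64 8:512  a_8=585
[q^12] f(12)=1728,f(6)=216,f(4)=64,f(3)=27,f(2)=8,f(1)=1 ⇒ 2044
q^16  k|16↦f(k): 1:1 2:8 4:64 8:512 16:4096  a_16=4681
q^20  k|20↦f(k): 1:1 2:8 4:64 5:125 10:1000 20:8000  a_20=9198
d|40:{1,2,4,5,8,10,20,40}  Σf=1+8+64+125+512+1000+8000+64000=73710

344, 585, 2044, 4681, 9198, 73710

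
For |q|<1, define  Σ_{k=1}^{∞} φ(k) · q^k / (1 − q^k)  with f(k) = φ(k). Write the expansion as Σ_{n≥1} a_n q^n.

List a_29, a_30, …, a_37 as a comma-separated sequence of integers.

q^29  k|29↦φ(k): 29:28 1:1  a_29=29
n=30: 1·30 2·15 3·10 5·6 6·5 10·3 15·2 30·1  φ→[1+1+2+4+2+4+8+8]=30
[q^31] φ(31)=30,φ(1)=1 ⇒ 31
q^32  k|32↦φ(k): 32:16 16:8 8:4 4:2 2:1 1:1  a_32=32
n=33: 33·1 11·3 3·11 1·33  φ→[20+10+2+1]=33
q^34  k|34↦φ(k): 34:16 17:16 2:1 1:1  a_34=34
n=35: 1·35 5·7 7·5 35·1  φ→[1+4+6+24]=35
n=36: 36·1 18·2 12·3 9·4 6·6 4·9 3·12 2·18 1·36  φ→[12+6+4+6+2+2+2+1+1]=36
q^37  k|37↦φ(k): 37:36 1:1  a_37=37

29, 30, 31, 32, 33, 34, 35, 36, 37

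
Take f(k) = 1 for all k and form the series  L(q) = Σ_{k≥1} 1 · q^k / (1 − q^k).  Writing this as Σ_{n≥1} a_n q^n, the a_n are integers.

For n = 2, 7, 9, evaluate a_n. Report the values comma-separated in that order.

2, 2, 3

q^2  k|2↦f(k): 1:1 2:1  a_2=2
d|7:{1,7}  Σf=1+1=2
n=9: 9·1 3·3 1·9  f→[1+1+1]=3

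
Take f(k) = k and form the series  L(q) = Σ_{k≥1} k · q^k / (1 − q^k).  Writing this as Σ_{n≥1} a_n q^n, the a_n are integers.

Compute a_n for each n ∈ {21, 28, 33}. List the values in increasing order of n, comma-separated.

[q^21] f(21)=21,f(7)=7,f(3)=3,f(1)=1 ⇒ 32
[q^28] f(1)=1,f(2)=2,f(4)=4,f(7)=7,f(14)=14,f(28)=28 ⇒ 56
q^33  k|33↦f(k): 1:1 3:3 11:11 33:33  a_33=48

32, 56, 48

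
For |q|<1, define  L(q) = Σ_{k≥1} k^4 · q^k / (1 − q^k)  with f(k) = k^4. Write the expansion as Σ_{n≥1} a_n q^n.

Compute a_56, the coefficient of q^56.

a_56 = 10494338

[q^56] f(56)=9834496,f(28)=614656,f(14)=38416,f(8)=4096,f(7)=2401,f(4)=256,f(2)=16,f(1)=1 ⇒ 10494338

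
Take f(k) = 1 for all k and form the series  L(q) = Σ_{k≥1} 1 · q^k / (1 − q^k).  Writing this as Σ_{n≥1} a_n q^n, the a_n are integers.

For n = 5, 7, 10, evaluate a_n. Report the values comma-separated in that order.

d|5:{1,5}  Σf=1+1=2
d|7:{1,7}  Σf=1+1=2
[q^10] f(1)=1,f(2)=1,f(5)=1,f(10)=1 ⇒ 4

2, 2, 4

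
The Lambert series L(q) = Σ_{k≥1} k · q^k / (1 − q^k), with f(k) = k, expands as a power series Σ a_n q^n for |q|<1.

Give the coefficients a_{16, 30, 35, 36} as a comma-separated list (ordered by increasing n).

31, 72, 48, 91

n=16: 16·1 8·2 4·4 2·8 1·16  f→[16+8+4+2+1]=31
d|30:{1,2,3,5,6,10,15,30}  Σf=1+2+3+5+6+10+15+30=72
n=35: 1·35 5·7 7·5 35·1  f→[1+5+7+35]=48
n=36: 36·1 18·2 12·3 9·4 6·6 4·9 3·12 2·18 1·36  f→[36+18+12+9+6+4+3+2+1]=91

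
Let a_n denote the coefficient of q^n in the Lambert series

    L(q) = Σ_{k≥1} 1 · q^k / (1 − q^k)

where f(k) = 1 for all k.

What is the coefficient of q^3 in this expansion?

[q^3] f(1)=1,f(3)=1 ⇒ 2

a_3 = 2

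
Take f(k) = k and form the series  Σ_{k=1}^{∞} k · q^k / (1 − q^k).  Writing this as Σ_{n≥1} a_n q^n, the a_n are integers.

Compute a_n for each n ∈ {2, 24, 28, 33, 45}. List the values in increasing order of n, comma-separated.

3, 60, 56, 48, 78

[q^2] f(1)=1,f(2)=2 ⇒ 3
d|24:{1,2,3,4,6,8,12,24}  Σf=1+2+3+4+6+8+12+24=60
q^28  k|28↦f(k): 1:1 2:2 4:4 7:7 14:14 28:28  a_28=56
q^33  k|33↦f(k): 1:1 3:3 11:11 33:33  a_33=48
d|45:{1,3,5,9,15,45}  Σf=1+3+5+9+15+45=78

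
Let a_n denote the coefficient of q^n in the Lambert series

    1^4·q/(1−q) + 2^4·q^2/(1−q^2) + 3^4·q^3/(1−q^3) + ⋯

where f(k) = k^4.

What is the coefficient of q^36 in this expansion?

q^36  k|36↦f(k): 36:1679616 18:104976 12:20736 9:6561 6:1296 4:256 3:81 2:16 1:1  a_36=1813539

a_36 = 1813539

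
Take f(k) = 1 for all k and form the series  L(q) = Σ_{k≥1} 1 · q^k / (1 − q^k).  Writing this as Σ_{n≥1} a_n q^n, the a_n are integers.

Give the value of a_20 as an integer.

[q^20] f(20)=1,f(10)=1,f(5)=1,f(4)=1,f(2)=1,f(1)=1 ⇒ 6

a_20 = 6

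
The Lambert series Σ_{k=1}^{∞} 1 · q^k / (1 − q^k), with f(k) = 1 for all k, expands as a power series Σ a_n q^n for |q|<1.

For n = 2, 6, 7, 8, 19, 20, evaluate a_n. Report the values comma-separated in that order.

2, 4, 2, 4, 2, 6

[q^2] f(1)=1,f(2)=1 ⇒ 2
[q^6] f(1)=1,f(2)=1,f(3)=1,f(6)=1 ⇒ 4
n=7: 7·1 1·7  f→[1+1]=2
[q^8] f(1)=1,f(2)=1,f(4)=1,f(8)=1 ⇒ 4
d|19:{19,1}  Σf=1+1=2
d|20:{20,10,5,4,2,1}  Σf=1+1+1+1+1+1=6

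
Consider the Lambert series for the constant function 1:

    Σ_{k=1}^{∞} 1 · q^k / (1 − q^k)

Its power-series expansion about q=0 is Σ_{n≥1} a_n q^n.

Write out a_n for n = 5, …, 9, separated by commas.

[q^5] f(5)=1,f(1)=1 ⇒ 2
d|6:{6,3,2,1}  Σf=1+1+1+1=4
[q^7] f(1)=1,f(7)=1 ⇒ 2
d|8:{1,2,4,8}  Σf=1+1+1+1=4
[q^9] f(9)=1,f(3)=1,f(1)=1 ⇒ 3

2, 4, 2, 4, 3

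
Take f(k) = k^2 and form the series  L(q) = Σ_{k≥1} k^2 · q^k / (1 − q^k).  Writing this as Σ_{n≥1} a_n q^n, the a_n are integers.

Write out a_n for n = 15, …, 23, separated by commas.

260, 341, 290, 455, 362, 546, 500, 610, 530

n=15: 15·1 5·3 3·5 1·15  f→[225+25+9+1]=260
[q^16] f(16)=256,f(8)=64,f(4)=16,f(2)=4,f(1)=1 ⇒ 341
q^17  k|17↦f(k): 1:1 17:289  a_17=290
[q^18] f(18)=324,f(9)=81,f(6)=36,f(3)=9,f(2)=4,f(1)=1 ⇒ 455
[q^19] f(19)=361,f(1)=1 ⇒ 362
n=20: 1·20 2·10 4·5 5·4 10·2 20·1  f→[1+4+16+25+100+400]=546
n=21: 1·21 3·7 7·3 21·1  f→[1+9+49+441]=500
d|22:{1,2,11,22}  Σf=1+4+121+484=610
d|23:{23,1}  Σf=529+1=530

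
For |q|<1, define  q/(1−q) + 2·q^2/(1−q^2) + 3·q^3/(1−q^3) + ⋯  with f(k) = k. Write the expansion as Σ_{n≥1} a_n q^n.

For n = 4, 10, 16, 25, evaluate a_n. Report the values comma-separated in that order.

7, 18, 31, 31

[q^4] f(1)=1,f(2)=2,f(4)=4 ⇒ 7
[q^10] f(10)=10,f(5)=5,f(2)=2,f(1)=1 ⇒ 18
[q^16] f(16)=16,f(8)=8,f(4)=4,f(2)=2,f(1)=1 ⇒ 31
d|25:{1,5,25}  Σf=1+5+25=31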